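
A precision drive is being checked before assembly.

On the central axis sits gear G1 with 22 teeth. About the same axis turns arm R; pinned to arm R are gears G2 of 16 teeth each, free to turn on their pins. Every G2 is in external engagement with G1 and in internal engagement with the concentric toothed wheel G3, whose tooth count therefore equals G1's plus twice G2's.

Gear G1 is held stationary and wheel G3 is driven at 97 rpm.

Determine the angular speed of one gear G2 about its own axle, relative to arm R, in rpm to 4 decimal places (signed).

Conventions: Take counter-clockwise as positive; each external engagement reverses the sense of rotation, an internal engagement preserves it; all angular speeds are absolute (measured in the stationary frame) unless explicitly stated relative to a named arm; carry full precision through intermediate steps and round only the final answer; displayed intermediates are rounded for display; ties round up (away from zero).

+94.7664 rpm

recognized (axles ride arm R): planetary set, 22/16/54 teeth
normalise by the input: solve with ω_ring = 1, then scale by 97 rpm
ring teeth: 22 + 2·16 = 54
22(ω_sun−ω_arm) = −54(ω_ring−ω_arm),  ω_sun = 0, ω_ring = 1
22(0−ω_arm) = −54(1−ω_arm)  ⇒  76·ω_arm = 54  ⇒  ω_arm = 27/38
sun–planet mesh: 22·(0−27/38) = −16·(ω_p−ω_arm)  ⇒  ω_p−ω_arm = 297/304
scale: ω_p−ω_arm = 297/304 × 97 rpm = +94.7664 rpm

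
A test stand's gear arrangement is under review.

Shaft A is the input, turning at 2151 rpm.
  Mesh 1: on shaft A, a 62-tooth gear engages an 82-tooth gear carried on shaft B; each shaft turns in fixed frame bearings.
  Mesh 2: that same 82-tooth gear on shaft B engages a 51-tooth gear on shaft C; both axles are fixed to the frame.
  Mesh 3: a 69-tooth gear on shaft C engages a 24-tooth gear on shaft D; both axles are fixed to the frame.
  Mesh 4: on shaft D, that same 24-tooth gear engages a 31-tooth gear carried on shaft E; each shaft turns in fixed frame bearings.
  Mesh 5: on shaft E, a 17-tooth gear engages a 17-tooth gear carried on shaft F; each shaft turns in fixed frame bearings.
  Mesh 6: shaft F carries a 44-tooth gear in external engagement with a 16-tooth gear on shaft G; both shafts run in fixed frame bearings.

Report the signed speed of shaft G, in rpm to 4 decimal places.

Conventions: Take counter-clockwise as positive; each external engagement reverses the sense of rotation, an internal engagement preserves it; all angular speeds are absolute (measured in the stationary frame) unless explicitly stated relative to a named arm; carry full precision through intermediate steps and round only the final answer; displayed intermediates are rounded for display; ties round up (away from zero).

class = fixed-axis compound train [6 meshes; 6 ratios multiply, 6 sense flips]
mesh 1 [62T→82T]: ω = 2151.0000×62/82 = 1626.3659 rpm, sense flips to −
mesh 2 [82T→51T]: ω = 1626.3659×82/51 = 2614.9412 rpm, sense flips to +
mesh 3 [69T→24T]: ω = 2614.9412×69/24 = 7517.9559 rpm, sense flips to −
mesh 4 [24T→31T]: ω = 7517.9559×24/31 = 5820.3529 rpm, sense flips to +
mesh 5 [17T→17T]: ω = 5820.3529×17/17 = 5820.3529 rpm, sense flips to −
mesh 6 [44T→16T]: ω = 5820.3529×44/16 = 16005.9706 rpm, sense flips to +
signed output speed = +16005.9706 rpm

+16005.9706 rpm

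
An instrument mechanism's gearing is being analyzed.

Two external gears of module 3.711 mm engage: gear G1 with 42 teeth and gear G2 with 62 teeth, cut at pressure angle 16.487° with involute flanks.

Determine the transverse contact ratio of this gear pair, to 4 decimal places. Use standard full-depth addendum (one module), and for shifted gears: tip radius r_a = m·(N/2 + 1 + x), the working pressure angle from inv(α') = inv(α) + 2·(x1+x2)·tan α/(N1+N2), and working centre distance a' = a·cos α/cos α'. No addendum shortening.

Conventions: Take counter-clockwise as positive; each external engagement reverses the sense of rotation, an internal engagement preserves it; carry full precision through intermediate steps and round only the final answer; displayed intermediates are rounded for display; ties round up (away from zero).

recognized (one external pair, fixed centres): single-mesh tooth geometry, m = 3.711, N1 = 42, N2 = 62
base radii: r_b1 = 74.726801, r_b2 = 110.310992
tip radii: r_a1 = 81.642000, r_a2 = 118.752000
no profile shift: α' = α, a' = a
action lengths: √(r_a1²−r_b1²) = 32.883452, √(r_a2²−r_b2²) = 43.971839
base pitch p_b = π·m·cos α = 11.179103
CR = (32.883452 + 43.971839 − 192.972000·sin 16.48700°)/11.179103 = 1.976032
contact ratio ≈ 1.9760

1.9760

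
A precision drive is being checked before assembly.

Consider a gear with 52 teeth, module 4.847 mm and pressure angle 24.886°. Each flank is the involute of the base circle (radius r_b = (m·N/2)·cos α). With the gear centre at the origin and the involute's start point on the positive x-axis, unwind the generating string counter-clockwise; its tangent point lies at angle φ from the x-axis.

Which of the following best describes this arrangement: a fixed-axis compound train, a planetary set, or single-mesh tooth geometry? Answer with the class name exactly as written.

single-mesh involute tooth geometry (52T wheel at module 4.847)
classification: single-mesh tooth geometry

single-mesh tooth geometry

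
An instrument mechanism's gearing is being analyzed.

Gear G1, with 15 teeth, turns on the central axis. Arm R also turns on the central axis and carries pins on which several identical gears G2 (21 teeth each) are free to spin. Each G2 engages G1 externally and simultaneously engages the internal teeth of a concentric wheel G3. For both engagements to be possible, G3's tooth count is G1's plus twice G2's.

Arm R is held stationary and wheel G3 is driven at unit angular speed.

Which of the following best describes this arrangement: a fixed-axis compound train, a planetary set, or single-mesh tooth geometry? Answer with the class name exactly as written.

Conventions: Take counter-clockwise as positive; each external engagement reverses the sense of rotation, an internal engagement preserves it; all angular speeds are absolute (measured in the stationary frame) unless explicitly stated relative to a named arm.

planetary set

class = planetary set [G3 = 15+2·21 = 57; Willis about the carrier]
classification: planetary set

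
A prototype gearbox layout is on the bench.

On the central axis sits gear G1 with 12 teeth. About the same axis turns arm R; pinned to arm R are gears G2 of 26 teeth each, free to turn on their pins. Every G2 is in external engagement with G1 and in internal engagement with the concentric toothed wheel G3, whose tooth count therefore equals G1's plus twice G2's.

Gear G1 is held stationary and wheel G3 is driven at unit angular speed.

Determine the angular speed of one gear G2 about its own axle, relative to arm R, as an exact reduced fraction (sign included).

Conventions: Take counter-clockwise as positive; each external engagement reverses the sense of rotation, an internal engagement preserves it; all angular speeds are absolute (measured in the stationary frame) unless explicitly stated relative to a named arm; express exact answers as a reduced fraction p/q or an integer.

96/247

topology: planetary set — G1 12T / G2 26T / G3 64T, arm = carrier (Willis)
ring teeth: 12 + 2·26 = 64
12(ω_sun−ω_arm) = −64(ω_ring−ω_arm),  ω_sun = 0, ω_ring = 1
12(0−ω_arm) = −64(1−ω_arm)  ⇒  76·ω_arm = 64  ⇒  ω_arm = 16/19
sun–planet mesh: 12·(0−16/19) = −26·(ω_p−ω_arm)  ⇒  ω_p−ω_arm = 96/247
exact speed ratio = 96/247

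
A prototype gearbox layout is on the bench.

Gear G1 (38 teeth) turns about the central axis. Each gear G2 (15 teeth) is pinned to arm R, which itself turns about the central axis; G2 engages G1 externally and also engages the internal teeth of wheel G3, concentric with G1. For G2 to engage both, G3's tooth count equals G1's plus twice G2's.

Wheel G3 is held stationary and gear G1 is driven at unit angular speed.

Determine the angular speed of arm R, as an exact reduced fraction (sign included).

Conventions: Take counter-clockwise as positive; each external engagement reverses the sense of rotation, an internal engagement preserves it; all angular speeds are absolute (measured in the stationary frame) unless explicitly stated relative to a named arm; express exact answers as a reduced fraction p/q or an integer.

topology: planetary set — G1 38T / G2 15T / G3 68T, arm = carrier (Willis)
ring teeth: 38 + 2·15 = 68
38(ω_sun−ω_arm) = −68(ω_ring−ω_arm),  ω_ring = 0, ω_sun = 1
38(1−ω_arm) = −68(0−ω_arm)  ⇒  106·ω_arm = 38  ⇒  ω_arm = 19/53
exact speed ratio = 19/53

19/53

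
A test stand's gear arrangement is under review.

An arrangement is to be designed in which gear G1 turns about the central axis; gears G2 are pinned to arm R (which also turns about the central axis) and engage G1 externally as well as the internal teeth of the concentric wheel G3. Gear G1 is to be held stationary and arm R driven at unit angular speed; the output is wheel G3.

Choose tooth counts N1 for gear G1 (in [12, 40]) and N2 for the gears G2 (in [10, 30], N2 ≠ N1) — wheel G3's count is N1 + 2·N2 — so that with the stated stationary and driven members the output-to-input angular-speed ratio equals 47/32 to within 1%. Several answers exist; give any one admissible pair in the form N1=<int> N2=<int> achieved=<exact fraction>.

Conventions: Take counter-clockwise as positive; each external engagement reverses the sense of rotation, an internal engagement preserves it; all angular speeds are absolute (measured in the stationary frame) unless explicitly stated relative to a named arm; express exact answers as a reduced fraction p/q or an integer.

N1=30 N2=17 achieved=47/32

topology: planetary set — design target 47/32, arm = carrier (Willis)
Willis with ω_sun = 0: ω_ring/ω_arm = (N1+N3)/N3; set equal to 47/32  ⇒  N3/N1 = 1/(47/32 − 1) = 32/15
N3 = N1 + 2·N2  ⇒  N2/N1 = (N3/N1 − 1)/2 = (32/15 − 1)/2 = 17/30
smallest multiple with N1 ≥ 12 and N2 ≥ 10: k = 1  ⇒  N1 = 1·30 = 30, N2 = 1·17 = 17 (N1 ≤ 40, N2 ≤ 30, N2 ≠ N1 ✓), N3 = 30 + 2·17 = 64
check: (N1+N3)/N3 with N1 = 30, N3 = 64 gives 47/32; |achieved − target| = 0 ≤ 47/3200 ✓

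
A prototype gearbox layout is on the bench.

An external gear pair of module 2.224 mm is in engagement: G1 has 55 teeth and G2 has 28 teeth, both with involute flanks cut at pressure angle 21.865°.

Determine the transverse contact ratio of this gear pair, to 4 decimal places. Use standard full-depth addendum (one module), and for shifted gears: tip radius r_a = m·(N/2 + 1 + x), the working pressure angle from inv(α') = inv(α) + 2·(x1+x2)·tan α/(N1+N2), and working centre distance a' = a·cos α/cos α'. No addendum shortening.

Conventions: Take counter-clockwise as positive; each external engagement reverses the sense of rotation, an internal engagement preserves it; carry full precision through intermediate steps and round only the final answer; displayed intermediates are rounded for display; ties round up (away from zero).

1.6204

recognized (one external pair, fixed centres): single-mesh tooth geometry, m = 2.224, N1 = 55, N2 = 28
base radii: r_b1 = 56.760390, r_b2 = 28.896198
tip radii: r_a1 = 63.384000, r_a2 = 33.360000
no profile shift: α' = α, a' = a
action lengths: √(r_a1²−r_b1²) = 28.209743, √(r_a2²−r_b2²) = 16.670312
base pitch p_b = π·m·cos α = 6.484292
CR = (28.209743 + 16.670312 − 92.296000·sin 21.86500°)/6.484292 = 1.620392
contact ratio ≈ 1.6204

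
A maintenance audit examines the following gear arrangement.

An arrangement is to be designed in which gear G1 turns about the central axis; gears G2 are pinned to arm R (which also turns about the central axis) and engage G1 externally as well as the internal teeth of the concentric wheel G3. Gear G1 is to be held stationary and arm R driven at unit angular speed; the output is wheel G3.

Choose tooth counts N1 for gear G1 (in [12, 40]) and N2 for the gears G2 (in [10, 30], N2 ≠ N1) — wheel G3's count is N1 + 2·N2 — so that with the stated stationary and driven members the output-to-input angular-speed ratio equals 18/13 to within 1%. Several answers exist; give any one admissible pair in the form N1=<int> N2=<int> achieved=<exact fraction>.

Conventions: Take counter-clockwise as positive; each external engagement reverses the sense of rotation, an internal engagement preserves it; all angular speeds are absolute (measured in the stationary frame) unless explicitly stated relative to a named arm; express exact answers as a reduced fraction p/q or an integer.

N1=15 N2=12 achieved=18/13

topology: planetary set — design target 18/13, arm = carrier (Willis)
Willis with ω_sun = 0: ω_ring/ω_arm = (N1+N3)/N3; set equal to 18/13  ⇒  N3/N1 = 1/(18/13 − 1) = 13/5
N3 = N1 + 2·N2  ⇒  N2/N1 = (N3/N1 − 1)/2 = (13/5 − 1)/2 = 4/5
smallest multiple with N1 ≥ 12 and N2 ≥ 10: k = 3  ⇒  N1 = 3·5 = 15, N2 = 3·4 = 12 (N1 ≤ 40, N2 ≤ 30, N2 ≠ N1 ✓), N3 = 15 + 2·12 = 39
check: (N1+N3)/N3 with N1 = 15, N3 = 39 gives 18/13; |achieved − target| = 0 ≤ 9/650 ✓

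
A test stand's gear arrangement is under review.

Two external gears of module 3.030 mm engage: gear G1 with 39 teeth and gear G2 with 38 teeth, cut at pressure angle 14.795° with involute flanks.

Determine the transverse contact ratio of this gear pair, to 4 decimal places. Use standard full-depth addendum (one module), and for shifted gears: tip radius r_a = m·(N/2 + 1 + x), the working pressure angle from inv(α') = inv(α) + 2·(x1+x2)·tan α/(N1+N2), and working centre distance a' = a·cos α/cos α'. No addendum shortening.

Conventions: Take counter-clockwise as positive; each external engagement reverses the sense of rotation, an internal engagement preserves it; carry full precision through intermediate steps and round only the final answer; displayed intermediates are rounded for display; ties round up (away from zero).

2.0170

recognized (one external pair, fixed centres): single-mesh tooth geometry, m = 3.030, N1 = 39, N2 = 38
base radii: r_b1 = 57.126077, r_b2 = 55.661306
tip radii: r_a1 = 62.115000, r_a2 = 60.600000
no profile shift: α' = α, a' = a
action lengths: √(r_a1²−r_b1²) = 24.390256, √(r_a2²−r_b2²) = 23.962034
base pitch p_b = π·m·cos α = 9.203429
CR = (24.390256 + 23.962034 − 116.655000·sin 14.79500°)/9.203429 = 2.016977
contact ratio ≈ 2.0170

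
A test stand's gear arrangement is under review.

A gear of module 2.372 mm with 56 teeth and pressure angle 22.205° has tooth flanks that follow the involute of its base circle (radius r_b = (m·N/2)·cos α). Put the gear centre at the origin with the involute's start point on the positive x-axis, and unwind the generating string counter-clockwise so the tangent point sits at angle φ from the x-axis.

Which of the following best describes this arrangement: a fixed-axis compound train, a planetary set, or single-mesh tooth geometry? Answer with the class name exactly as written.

single-mesh tooth geometry

topology: single-mesh involute geometry — m = 2.372, N = 56
classification: single-mesh tooth geometry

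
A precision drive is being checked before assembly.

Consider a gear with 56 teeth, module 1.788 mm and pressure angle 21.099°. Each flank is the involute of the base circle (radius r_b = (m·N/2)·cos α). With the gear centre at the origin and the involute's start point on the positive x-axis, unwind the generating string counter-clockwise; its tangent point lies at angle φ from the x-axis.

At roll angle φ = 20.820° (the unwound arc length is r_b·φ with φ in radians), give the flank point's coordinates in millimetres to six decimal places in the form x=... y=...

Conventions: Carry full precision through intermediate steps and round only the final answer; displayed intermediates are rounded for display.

x=49.690367 y=0.737218

topology: single-mesh involute geometry — m = 1.788, N = 56
pitch radius r_p = m·N/2 = 1.788·56/2 = 50.064000
base radius r_b = r_p·cos α = 50.064000·cos 21.099° = 46.707700
roll angle φ = 20.820° = 0.36337755 rad
x = r_b·(cos φ + φ·sin φ) = 49.690367
y = r_b·(sin φ − φ·cos φ) = 0.737218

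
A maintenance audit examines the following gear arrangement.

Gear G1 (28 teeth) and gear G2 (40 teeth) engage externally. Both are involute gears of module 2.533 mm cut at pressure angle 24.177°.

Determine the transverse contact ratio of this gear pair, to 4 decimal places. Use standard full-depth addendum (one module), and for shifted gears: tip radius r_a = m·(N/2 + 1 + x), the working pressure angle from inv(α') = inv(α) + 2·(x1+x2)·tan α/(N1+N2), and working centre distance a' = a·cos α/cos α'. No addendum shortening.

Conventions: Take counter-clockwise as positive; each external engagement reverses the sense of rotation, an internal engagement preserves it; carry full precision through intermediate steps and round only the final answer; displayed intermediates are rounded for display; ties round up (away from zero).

recognized (one external pair, fixed centres): single-mesh tooth geometry, m = 2.533, N1 = 28, N2 = 40
base radii: r_b1 = 32.351436, r_b2 = 46.216338
tip radii: r_a1 = 37.995000, r_a2 = 53.193000
no profile shift: α' = α, a' = a
action lengths: √(r_a1²−r_b1²) = 19.924974, √(r_a2²−r_b2²) = 26.335250
base pitch p_b = π·m·cos α = 7.259645
CR = (19.924974 + 26.335250 − 86.122000·sin 24.17700°)/7.259645 = 1.513623
contact ratio ≈ 1.5136

1.5136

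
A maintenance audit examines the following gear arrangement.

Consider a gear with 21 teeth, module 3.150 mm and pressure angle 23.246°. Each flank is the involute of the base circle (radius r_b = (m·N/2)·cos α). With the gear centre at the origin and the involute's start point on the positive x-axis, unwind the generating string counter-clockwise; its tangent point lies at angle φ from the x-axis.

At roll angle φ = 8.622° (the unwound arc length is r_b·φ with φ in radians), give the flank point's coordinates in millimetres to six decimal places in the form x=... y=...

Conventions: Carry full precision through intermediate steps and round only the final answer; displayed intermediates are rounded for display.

x=30.732074 y=0.034441

topology: single-mesh involute geometry — m = 3.150, N = 21
pitch radius r_p = m·N/2 = 3.150·21/2 = 33.075000
base radius r_b = r_p·cos α = 33.075000·cos 23.246° = 30.389931
roll angle φ = 8.622° = 0.15048229 rad
x = r_b·(cos φ + φ·sin φ) = 30.732074
y = r_b·(sin φ − φ·cos φ) = 0.034441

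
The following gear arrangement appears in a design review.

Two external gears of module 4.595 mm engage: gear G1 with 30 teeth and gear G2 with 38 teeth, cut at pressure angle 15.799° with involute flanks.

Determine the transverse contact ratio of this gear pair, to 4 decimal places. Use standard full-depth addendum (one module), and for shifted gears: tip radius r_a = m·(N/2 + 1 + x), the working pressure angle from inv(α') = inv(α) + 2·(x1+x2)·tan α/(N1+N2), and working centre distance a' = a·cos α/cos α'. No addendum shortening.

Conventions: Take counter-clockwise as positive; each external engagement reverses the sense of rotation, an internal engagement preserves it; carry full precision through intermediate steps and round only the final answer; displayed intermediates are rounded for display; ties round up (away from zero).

1.9045

topology: single-mesh involute geometry — m = 4.595, 30T/38T pair
base radii: r_b1 = 66.321203, r_b2 = 84.006857
tip radii: r_a1 = 73.520000, r_a2 = 91.900000
no profile shift: α' = α, a' = a
action lengths: √(r_a1²−r_b1²) = 31.728354, √(r_a2²−r_b2²) = 37.262018
base pitch p_b = π·m·cos α = 13.890280
CR = (31.728354 + 37.262018 − 156.230000·sin 15.79900°)/13.890280 = 1.904544
contact ratio ≈ 1.9045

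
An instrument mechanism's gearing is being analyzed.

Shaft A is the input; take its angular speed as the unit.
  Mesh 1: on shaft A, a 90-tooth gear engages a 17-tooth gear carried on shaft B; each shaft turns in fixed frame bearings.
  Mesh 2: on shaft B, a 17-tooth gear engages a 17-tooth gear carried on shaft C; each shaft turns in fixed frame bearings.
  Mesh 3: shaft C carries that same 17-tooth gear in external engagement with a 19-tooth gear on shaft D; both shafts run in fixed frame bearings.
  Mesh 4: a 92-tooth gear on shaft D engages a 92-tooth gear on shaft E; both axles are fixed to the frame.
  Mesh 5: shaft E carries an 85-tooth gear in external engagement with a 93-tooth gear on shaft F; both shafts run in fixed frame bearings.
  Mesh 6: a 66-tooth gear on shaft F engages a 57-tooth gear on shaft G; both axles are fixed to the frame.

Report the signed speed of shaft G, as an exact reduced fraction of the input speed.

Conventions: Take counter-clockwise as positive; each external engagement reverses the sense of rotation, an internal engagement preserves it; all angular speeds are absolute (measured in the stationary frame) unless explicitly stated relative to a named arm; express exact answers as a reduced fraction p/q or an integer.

6-mesh fixed-axis compound train (all bearings frame-fixed)
mesh 1 [90T→17T]: |ω|/ω_in = 1×90/17 = 90/17, sense flips to −
mesh 2 [17T→17T]: |ω|/ω_in = (90/17)×17/17 = 90/17, sense flips to +
mesh 3 [17T→19T]: |ω|/ω_in = (90/17)×17/19 = 90/19, sense flips to −
mesh 4 [92T→92T]: |ω|/ω_in = (90/19)×92/92 = 90/19, sense flips to +
mesh 5 [85T→93T]: |ω|/ω_in = (90/19)×85/93 = 2550/589, sense flips to −
mesh 6 [66T→57T]: |ω|/ω_in = (2550/589)×66/57 = 56100/11191, sense flips to +
signed output speed (× input speed) = 56100/11191

56100/11191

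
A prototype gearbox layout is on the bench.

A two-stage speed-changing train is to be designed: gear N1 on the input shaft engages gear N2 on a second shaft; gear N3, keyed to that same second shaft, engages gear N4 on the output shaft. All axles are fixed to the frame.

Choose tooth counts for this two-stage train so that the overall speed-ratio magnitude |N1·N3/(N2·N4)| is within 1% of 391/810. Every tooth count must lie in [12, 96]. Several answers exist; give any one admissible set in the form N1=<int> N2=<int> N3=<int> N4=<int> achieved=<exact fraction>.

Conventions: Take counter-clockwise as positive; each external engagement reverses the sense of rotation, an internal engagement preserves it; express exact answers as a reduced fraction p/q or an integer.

N1=17 N2=15 N3=23 N4=54 achieved=391/810

design class (target 391/810): fixed-axis compound train
target = 391/810 in lowest terms: an exact hit needs N1·N3 = k·391 and N2·N4 = k·810 for one integer k, every count in [12, 96]; additionally prefer no 1:1 stage (N1 ≠ N2, N3 ≠ N4)
k = 1: N1·N3 = 391 = 17·23, N2·N4 = 810 = 15·54
achieved = 17·23/(15·54) = 391/810; |achieved − target| = 0 ≤ 391/81000 ✓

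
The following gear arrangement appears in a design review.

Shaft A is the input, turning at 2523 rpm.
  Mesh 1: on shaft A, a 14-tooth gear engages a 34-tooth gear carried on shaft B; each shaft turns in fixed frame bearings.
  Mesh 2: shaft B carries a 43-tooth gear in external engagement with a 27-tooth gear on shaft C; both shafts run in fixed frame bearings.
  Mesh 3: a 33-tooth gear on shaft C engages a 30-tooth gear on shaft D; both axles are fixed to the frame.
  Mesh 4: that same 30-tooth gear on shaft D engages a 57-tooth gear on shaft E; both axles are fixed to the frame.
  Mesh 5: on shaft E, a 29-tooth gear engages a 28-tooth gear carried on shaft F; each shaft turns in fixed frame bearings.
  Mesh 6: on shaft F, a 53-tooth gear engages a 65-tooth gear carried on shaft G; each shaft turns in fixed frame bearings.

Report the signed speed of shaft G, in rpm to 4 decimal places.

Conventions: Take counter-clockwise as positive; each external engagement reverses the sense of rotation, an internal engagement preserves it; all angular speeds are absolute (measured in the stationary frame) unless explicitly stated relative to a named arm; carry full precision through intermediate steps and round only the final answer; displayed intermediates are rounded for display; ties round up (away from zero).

+808.9331 rpm

6-mesh fixed-axis compound train (all bearings frame-fixed)
mesh 1 [14T→34T]: ω = 2523.0000×14/34 = 1038.8824 rpm, sense flips to −
mesh 2 [43T→27T]: ω = 1038.8824×43/27 = 1654.5163 rpm, sense flips to +
mesh 3 [33T→30T]: ω = 1654.5163×33/30 = 1819.9680 rpm, sense flips to −
mesh 4 [30T→57T]: ω = 1819.9680×30/57 = 957.8779 rpm, sense flips to +
mesh 5 [29T→28T]: ω = 957.8779×29/28 = 992.0878 rpm, sense flips to −
mesh 6 [53T→65T]: ω = 992.0878×53/65 = 808.9331 rpm, sense flips to +
signed output speed = +808.9331 rpm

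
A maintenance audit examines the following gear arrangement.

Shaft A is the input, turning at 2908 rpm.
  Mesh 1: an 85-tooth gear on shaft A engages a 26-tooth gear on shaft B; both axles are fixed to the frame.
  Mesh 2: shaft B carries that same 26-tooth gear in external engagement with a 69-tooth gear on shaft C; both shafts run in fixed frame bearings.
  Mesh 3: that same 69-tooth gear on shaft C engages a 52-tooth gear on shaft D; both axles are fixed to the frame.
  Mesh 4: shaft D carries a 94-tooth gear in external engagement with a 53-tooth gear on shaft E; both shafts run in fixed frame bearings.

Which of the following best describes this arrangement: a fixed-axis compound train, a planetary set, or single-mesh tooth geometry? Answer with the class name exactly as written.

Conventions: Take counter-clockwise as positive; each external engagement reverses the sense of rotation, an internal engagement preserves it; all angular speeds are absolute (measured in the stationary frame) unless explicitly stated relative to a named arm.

fixed-axis compound train

class = fixed-axis compound train [4 meshes; 4 ratios multiply, 4 sense flips]
classification: fixed-axis compound train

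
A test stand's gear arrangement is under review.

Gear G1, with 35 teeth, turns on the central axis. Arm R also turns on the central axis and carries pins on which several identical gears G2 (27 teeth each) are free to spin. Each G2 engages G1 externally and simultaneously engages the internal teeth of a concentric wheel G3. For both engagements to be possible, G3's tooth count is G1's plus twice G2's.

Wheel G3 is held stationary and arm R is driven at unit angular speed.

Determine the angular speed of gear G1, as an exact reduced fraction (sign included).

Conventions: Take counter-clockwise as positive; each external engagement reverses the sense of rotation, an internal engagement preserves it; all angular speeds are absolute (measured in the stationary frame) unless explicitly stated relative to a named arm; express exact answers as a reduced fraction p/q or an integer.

124/35

class = planetary set [G3 = 35+2·27 = 89; Willis about the carrier]
ring teeth: 35 + 2·27 = 89
35(ω_sun−ω_arm) = −89(ω_ring−ω_arm),  ω_ring = 0, ω_arm = 1
ω_sun = 1 − (89/35)(0−1) = 124/35
exact speed ratio = 124/35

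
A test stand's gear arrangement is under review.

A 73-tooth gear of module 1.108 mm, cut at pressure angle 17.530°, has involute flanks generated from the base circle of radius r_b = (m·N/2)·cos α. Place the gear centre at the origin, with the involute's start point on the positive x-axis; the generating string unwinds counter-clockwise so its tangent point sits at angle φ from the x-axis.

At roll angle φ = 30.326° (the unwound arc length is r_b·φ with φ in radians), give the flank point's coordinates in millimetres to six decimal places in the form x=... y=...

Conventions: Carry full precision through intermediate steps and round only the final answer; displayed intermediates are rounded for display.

recognized (one wheel, involute flank): single-mesh tooth geometry, m = 1.108, N = 73
pitch radius r_p = m·N/2 = 1.108·73/2 = 40.442000
base radius r_b = r_p·cos α = 40.442000·cos 17.530° = 38.563848
roll angle φ = 30.326° = 0.52928855 rad
x = r_b·(cos φ + φ·sin φ) = 43.593135
y = r_b·(sin φ − φ·cos φ) = 1.853194

x=43.593135 y=1.853194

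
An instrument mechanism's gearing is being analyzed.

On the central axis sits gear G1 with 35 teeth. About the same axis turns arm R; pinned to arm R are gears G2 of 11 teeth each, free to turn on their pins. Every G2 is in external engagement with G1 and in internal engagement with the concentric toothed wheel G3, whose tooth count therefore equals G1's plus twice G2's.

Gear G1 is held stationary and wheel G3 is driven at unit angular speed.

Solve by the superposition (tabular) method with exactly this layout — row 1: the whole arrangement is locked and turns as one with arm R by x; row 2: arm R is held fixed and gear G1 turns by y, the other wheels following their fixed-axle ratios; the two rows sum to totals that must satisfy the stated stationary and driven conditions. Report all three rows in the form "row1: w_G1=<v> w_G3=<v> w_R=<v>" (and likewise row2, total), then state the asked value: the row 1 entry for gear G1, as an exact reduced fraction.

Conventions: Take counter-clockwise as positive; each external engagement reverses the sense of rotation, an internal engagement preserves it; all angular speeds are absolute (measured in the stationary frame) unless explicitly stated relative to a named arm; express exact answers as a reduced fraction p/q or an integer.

topology: planetary set — G1 35T / G2 11T / G3 57T, arm = carrier (Willis)
row 1 — lock + rotate with arm: ω_sun = ω_ring = ω_arm = x
row 2 — arm fixed, fixed-axis ratios: sun y, ring −(35/57)·y, arm 0
boundary: total ω_sun = x + y = 0 and total ω_ring = x − (35/57)·y = 1  ⇒  y = -57/92, x = 57/92
row 2 ring = −(35/57)·(-57/92) = 35/92
totals (row 1 + row 2): sun 57/92 + (-57/92) = 0, ring 57/92 + 35/92 = 1, arm 57/92 + 0 = 57/92
asked cell (row1, sun) = 57/92

row1: w_G1=57/92 w_G3=57/92 w_R=57/92
row2: w_G1=-57/92 w_G3=35/92 w_R=0
total: w_G1=0 w_G3=1 w_R=57/92
asked value: 57/92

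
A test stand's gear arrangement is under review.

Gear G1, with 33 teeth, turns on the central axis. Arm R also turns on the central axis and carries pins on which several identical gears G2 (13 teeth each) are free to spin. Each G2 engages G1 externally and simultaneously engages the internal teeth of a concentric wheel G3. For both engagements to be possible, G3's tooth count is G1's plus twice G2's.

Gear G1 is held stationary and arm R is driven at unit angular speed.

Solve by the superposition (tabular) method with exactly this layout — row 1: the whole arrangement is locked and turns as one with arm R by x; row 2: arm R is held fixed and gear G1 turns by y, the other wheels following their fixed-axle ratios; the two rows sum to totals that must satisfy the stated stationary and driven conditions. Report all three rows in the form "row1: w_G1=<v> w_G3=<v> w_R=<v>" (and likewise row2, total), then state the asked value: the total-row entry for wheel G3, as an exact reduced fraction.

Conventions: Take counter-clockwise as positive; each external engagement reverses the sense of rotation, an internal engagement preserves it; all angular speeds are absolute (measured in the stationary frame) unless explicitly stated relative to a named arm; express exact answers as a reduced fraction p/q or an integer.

planetary set (33T centre, 13T on arm, 59T internal) — Willis relation
row 1: whole set turns with the arm by x
superposition row 2 [arm held]: sun y, ring −(33/59)·y, arm 0
boundary: total ω_sun = x + y = 0 and total ω_arm = x = 1  ⇒  y = -1, x = 1
row 2 ring = −(33/59)·(-1) = 33/59
totals (row 1 + row 2): sun 1 + (-1) = 0, ring 1 + 33/59 = 92/59, arm 1 + 0 = 1
asked cell (total, ring) = 92/59

row1: w_G1=1 w_G3=1 w_R=1
row2: w_G1=-1 w_G3=33/59 w_R=0
total: w_G1=0 w_G3=92/59 w_R=1
asked value: 92/59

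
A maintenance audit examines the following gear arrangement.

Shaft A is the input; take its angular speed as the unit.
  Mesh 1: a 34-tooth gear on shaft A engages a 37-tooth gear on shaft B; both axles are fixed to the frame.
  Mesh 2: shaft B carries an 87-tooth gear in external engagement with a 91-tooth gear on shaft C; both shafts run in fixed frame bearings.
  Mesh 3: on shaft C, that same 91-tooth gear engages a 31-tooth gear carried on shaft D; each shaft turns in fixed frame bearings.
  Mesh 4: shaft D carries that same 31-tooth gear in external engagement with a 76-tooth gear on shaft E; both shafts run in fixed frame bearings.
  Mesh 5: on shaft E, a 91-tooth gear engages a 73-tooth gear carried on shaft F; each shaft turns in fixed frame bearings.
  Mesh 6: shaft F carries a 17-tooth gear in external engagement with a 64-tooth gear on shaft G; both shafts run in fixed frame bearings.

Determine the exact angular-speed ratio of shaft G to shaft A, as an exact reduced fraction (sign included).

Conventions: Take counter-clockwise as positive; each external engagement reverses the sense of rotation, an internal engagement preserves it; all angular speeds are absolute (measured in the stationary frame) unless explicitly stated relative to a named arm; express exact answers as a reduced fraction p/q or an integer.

class = fixed-axis compound train [6 meshes; 6 ratios multiply, 6 sense flips]
mesh 1 [34T→37T]: running ratio 34/37, sense −
mesh 2 [87T→91T]: running ratio 2958/3367, sense +
mesh 3 [91T→31T]: running ratio 2958/1147, sense −
mesh 4 [31T→76T]: running ratio 1479/1406, sense +
mesh 5 [91T→73T]: running ratio 134589/102638, sense −
mesh 6 [17T→64T]: running ratio 2288013/6568832, sense +
ω_out/ω_in = 2288013/6568832

2288013/6568832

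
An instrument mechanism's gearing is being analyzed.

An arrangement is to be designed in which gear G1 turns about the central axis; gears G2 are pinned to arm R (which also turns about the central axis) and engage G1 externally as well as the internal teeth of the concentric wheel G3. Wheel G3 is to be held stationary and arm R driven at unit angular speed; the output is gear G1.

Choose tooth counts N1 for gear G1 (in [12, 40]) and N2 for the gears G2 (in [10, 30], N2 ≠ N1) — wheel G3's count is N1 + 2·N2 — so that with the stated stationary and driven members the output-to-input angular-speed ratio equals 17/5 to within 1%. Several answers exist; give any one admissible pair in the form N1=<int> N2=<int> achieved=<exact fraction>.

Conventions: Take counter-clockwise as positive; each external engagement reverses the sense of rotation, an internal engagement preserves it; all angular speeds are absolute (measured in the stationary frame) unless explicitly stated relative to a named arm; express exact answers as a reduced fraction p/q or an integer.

N1=20 N2=14 achieved=17/5

planetary set to be sized for 17/5 (Willis relation)
Willis with ω_ring = 0: ω_sun/ω_arm = (N1+N3)/N1; set equal to 17/5  ⇒  N3/N1 = 17/5 − 1 = 12/5
N3 = N1 + 2·N2  ⇒  N2/N1 = (N3/N1 − 1)/2 = (12/5 − 1)/2 = 7/10
smallest multiple with N1 ≥ 12 and N2 ≥ 10: k = 2  ⇒  N1 = 2·10 = 20, N2 = 2·7 = 14 (N1 ≤ 40, N2 ≤ 30, N2 ≠ N1 ✓), N3 = 20 + 2·14 = 48
check: (N1+N3)/N1 with N1 = 20, N3 = 48 gives 17/5; |achieved − target| = 0 ≤ 17/500 ✓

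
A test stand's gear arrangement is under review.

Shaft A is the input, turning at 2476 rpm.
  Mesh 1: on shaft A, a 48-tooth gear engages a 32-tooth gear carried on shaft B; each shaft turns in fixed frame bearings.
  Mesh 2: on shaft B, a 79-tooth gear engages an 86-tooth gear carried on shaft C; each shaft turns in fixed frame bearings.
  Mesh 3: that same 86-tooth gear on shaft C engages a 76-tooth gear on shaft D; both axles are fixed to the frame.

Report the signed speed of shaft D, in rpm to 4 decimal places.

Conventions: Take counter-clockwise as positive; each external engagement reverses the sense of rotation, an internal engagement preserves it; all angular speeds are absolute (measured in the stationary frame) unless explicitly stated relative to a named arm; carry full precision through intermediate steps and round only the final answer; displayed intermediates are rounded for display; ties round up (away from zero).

recognized (4 fixed axles, 3 meshes): fixed-axis compound train
mesh 1 [48T→32T]: ω = 2476.0000×48/32 = 3714.0000 rpm, sense flips to −
mesh 2 [79T→86T]: ω = 3714.0000×79/86 = 3411.6977 rpm, sense flips to +
mesh 3 [86T→76T]: ω = 3411.6977×86/76 = 3860.6053 rpm, sense flips to −
signed output speed = -3860.6053 rpm

-3860.6053 rpm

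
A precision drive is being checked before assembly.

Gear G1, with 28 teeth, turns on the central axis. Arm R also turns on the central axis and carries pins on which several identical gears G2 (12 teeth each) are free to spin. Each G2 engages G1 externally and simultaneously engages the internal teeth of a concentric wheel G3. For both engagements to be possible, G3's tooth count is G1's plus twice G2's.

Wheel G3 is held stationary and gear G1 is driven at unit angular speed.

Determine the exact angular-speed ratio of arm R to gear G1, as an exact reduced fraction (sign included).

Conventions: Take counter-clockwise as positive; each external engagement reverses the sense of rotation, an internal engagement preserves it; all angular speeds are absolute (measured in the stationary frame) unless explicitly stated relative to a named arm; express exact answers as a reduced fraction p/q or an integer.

topology: planetary set — G1 28T / G2 12T / G3 52T, arm = carrier (Willis)
ring teeth: 28 + 2·12 = 52
28(ω_sun−ω_arm) = −52(ω_ring−ω_arm),  ω_ring = 0, ω_sun = 1
28(1−ω_arm) = −52(0−ω_arm)  ⇒  80·ω_arm = 28  ⇒  ω_arm = 7/20
ω_out/ω_in = 7/20

7/20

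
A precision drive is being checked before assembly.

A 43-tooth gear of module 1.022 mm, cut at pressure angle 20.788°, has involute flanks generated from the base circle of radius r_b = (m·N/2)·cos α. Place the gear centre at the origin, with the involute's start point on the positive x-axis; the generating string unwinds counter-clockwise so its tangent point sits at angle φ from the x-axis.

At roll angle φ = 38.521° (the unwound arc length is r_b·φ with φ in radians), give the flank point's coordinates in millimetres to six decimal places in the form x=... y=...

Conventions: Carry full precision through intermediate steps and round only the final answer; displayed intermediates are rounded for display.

recognized (one wheel, involute flank): single-mesh tooth geometry, m = 1.022, N = 43
pitch radius r_p = m·N/2 = 1.022·43/2 = 21.973000
base radius r_b = r_p·cos α = 21.973000·cos 20.788° = 20.542558
roll angle φ = 38.521° = 0.67231828 rad
x = r_b·(cos φ + φ·sin φ) = 24.673682
y = r_b·(sin φ − φ·cos φ) = 1.988378

x=24.673682 y=1.988378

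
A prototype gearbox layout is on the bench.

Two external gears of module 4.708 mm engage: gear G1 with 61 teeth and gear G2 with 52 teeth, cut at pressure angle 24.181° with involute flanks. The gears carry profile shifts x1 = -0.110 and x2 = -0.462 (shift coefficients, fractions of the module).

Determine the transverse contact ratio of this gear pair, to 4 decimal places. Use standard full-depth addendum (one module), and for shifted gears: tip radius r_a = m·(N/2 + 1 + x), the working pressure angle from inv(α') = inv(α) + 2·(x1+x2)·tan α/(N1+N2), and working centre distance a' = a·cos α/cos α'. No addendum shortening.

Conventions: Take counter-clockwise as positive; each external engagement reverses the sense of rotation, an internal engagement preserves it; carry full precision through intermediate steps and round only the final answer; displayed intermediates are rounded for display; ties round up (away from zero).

topology: single-mesh involute geometry — m = 4.708, 61T/52T pair
base radii: r_b1 = 130.994488, r_b2 = 111.667433
tip radii: r_a1 = 147.784120, r_a2 = 124.940904
inv(α') = inv(24.181°) + 2·(-0.110-0.462)·tan α/(61+52) = 0.02243540  ⇒  α' = 22.80297°
a' = a·cos α / cos α' = 266.0020·cos 24.181°/cos 22.80297° = 263.235619
action lengths: √(r_a1²−r_b1²) = 68.414839, √(r_a2²−r_b2²) = 56.041181
base pitch p_b = π·m·cos α = 13.492830
CR = (68.414839 + 56.041181 − 263.235619·sin 22.80297°)/13.492830 = 1.662773
contact ratio ≈ 1.6628

1.6628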